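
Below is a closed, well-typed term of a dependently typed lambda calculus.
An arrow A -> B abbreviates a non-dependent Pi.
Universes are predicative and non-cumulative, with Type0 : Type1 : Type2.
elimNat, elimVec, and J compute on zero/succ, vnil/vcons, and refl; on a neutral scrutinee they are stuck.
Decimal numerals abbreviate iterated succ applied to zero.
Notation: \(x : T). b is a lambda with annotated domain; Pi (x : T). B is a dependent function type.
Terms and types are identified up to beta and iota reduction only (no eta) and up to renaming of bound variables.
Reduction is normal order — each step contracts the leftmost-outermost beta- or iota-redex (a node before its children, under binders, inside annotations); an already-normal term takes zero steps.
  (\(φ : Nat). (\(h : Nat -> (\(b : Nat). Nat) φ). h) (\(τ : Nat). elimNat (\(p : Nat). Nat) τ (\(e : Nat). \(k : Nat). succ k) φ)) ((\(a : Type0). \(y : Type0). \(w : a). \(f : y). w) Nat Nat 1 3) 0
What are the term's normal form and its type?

resulting normal form:
  1
the term's type:
  Nat
observation: the leftmost-outermost redex is a beta-redex, and normalization takes 11 steps.


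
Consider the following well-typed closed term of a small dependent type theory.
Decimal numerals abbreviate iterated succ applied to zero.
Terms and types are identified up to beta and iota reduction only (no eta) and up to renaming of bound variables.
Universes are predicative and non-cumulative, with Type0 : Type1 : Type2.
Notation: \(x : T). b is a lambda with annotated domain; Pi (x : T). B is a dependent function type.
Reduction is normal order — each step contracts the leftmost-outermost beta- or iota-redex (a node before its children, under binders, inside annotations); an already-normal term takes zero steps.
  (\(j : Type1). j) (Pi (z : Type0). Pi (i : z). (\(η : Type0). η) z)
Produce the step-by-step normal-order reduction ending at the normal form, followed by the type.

normal-order reduction:
  (\(j : Type1). j) (Pi (z : Type0). Pi (i : z). (\(η : Type0). η) z)
  ~> Pi (j : Type0). Pi (z : j). (\(i : Type0). i) j
  ~> Pi (j : Type0). Pi (z : j). j
inferred type:
  Type1


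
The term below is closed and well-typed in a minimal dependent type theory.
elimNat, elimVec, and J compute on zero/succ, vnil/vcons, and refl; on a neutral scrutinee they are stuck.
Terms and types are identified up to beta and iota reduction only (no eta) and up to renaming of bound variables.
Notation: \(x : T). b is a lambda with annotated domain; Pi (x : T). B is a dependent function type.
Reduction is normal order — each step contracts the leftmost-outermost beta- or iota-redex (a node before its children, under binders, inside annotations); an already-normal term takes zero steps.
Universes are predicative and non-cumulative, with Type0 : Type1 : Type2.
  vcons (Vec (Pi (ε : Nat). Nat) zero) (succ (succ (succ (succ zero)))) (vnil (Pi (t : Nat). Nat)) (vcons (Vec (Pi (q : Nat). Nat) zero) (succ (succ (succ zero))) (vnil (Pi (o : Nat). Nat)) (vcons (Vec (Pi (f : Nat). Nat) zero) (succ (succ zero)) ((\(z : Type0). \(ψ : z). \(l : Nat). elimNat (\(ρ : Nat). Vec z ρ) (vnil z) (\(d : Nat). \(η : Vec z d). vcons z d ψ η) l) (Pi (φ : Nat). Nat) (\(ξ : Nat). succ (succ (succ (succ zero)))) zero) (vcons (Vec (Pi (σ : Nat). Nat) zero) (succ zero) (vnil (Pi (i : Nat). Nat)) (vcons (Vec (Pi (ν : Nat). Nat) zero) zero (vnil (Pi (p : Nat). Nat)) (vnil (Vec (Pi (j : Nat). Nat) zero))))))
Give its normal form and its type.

normal form:
  vcons (Vec (Pi (ε : Nat). Nat) zero) (succ (succ (succ (succ zero)))) (vnil (Pi (t : Nat). Nat)) (vcons (Vec (Pi (q : Nat). Nat) zero) (succ (succ (succ zero))) (vnil (Pi (o : Nat). Nat)) (vcons (Vec (Pi (f : Nat). Nat) zero) (succ (succ zero)) (vnil (Pi (z : Nat). Nat)) (vcons (Vec (Pi (ψ : Nat). Nat) zero) (succ zero) (vnil (Pi (l : Nat). Nat)) (vcons (Vec (Pi (ρ : Nat). Nat) zero) zero (vnil (Pi (d : Nat). Nat)) (vnil (Vec (Pi (η : Nat). Nat) zero))))))
type:
  Vec (Vec (Pi (ε : Nat). Nat) zero) (succ (succ (succ (succ (succ zero)))))


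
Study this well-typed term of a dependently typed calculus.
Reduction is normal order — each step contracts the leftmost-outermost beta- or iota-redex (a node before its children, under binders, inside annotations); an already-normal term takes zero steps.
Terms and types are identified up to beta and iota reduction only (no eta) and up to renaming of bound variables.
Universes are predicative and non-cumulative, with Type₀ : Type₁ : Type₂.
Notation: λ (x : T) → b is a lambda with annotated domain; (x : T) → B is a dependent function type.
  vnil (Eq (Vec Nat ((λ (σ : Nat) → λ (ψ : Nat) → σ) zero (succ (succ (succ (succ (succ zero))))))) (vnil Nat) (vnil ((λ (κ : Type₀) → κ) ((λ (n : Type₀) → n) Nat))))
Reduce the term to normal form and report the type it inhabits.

normal form:
  vnil (Eq (Vec Nat zero) (vnil Nat) (vnil Nat))
the term's type:
  Vec (Eq (Vec Nat zero) (vnil Nat) (vnil Nat)) zero
observation: the first redex contracted is a beta-redex; the normal form is reached in 4 normal-order steps.


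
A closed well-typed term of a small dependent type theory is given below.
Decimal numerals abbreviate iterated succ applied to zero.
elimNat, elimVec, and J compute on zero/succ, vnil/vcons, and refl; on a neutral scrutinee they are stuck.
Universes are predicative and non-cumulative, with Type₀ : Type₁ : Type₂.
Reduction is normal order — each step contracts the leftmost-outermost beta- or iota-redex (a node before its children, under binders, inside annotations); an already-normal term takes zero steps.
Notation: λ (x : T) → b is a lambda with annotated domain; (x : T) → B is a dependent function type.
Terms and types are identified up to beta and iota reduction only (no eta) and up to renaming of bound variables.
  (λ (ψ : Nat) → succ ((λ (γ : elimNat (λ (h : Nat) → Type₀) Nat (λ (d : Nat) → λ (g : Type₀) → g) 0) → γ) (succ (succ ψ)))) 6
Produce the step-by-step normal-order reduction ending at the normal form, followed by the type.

normal-order reduction:
  (λ (ψ : Nat) → succ ((λ (γ : elimNat (λ (h : Nat) → Type₀) Nat (λ (d : Nat) → λ (g : Type₀) → g) 0) → γ) (succ (succ ψ)))) 6
  ~> succ ((λ (ψ : elimNat (λ (γ : Nat) → Type₀) Nat (λ (h : Nat) → λ (d : Type₀) → d) 0) → ψ) 8)
  ~> 9
the term's type:
  Nat


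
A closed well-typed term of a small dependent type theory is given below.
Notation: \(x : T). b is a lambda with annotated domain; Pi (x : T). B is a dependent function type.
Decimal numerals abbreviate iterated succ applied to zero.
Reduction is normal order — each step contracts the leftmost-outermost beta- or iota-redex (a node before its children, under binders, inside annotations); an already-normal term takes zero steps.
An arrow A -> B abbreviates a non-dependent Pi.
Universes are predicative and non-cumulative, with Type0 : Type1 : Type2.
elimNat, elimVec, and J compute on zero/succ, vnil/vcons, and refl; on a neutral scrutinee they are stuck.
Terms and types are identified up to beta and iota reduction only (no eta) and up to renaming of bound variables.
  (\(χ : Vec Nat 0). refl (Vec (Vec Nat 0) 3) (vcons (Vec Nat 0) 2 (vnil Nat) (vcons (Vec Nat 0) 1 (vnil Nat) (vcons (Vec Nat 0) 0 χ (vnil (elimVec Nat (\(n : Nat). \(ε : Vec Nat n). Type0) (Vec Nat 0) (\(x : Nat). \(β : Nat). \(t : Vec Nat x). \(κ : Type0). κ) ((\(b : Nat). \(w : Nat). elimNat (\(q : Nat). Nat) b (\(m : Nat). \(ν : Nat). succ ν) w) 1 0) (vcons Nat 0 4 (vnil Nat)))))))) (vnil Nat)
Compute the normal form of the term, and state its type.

reduced normal form:
  refl (Vec (Vec Nat 0) 3) (vcons (Vec Nat 0) 2 (vnil Nat) (vcons (Vec Nat 0) 1 (vnil Nat) (vcons (Vec Nat 0) 0 (vnil Nat) (vnil (Vec Nat 0)))))
inferred type:
  Eq (Vec (Vec Nat 0) 3) (vcons (Vec Nat 0) 2 (vnil Nat) (vcons (Vec Nat 0) 1 (vnil Nat) (vcons (Vec Nat 0) 0 (vnil Nat) (vnil (Vec Nat 0))))) (vcons (Vec Nat 0) 2 (vnil Nat) (vcons (Vec Nat 0) 1 (vnil Nat) (vcons (Vec Nat 0) 0 (vnil Nat) (vnil (Vec Nat 0)))))


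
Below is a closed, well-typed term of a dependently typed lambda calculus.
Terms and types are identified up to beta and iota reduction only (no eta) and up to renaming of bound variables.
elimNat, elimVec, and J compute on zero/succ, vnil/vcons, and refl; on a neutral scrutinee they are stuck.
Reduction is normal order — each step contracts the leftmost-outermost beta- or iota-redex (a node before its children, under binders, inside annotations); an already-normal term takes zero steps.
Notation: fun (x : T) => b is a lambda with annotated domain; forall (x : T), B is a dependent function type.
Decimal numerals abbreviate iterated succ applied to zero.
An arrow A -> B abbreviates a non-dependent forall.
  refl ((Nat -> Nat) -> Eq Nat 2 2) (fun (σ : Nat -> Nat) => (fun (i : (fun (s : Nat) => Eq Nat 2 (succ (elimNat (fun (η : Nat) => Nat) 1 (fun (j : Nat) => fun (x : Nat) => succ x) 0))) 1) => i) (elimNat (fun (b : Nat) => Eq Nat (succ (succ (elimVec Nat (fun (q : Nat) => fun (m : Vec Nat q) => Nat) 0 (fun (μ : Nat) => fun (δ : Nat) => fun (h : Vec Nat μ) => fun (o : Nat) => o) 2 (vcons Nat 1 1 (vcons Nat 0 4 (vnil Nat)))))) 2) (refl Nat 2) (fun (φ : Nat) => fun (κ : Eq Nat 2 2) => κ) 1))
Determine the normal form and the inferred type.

normal form:
  refl ((Nat -> Nat) -> Eq Nat 2 2) (fun (σ : Nat -> Nat) => refl Nat 2)
inferred type:
  Eq ((Nat -> Nat) -> Eq Nat 2 2) (fun (σ : Nat -> Nat) => refl Nat 2) (fun (i : Nat -> Nat) => refl Nat 2)


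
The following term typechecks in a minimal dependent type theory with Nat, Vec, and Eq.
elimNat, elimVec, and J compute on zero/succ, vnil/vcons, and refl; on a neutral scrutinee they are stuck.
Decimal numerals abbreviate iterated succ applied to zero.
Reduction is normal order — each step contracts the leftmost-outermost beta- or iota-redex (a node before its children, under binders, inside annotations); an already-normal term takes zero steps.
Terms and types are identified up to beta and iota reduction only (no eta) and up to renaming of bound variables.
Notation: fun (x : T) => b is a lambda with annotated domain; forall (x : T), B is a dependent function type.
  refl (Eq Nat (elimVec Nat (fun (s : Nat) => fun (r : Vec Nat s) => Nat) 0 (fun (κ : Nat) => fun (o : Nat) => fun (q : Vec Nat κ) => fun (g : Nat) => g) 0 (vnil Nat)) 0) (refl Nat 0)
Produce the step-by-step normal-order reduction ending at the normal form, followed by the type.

reduction (normal order):
  refl (Eq Nat (elimVec Nat (fun (s : Nat) => fun (r : Vec Nat s) => Nat) 0 (fun (κ : Nat) => fun (o : Nat) => fun (q : Vec Nat κ) => fun (g : Nat) => g) 0 (vnil Nat)) 0) (refl Nat 0)
  ~> refl (Eq Nat 0 0) (refl Nat 0)
the term's type:
  Eq (Eq Nat 0 0) (refl Nat 0) (refl Nat 0)


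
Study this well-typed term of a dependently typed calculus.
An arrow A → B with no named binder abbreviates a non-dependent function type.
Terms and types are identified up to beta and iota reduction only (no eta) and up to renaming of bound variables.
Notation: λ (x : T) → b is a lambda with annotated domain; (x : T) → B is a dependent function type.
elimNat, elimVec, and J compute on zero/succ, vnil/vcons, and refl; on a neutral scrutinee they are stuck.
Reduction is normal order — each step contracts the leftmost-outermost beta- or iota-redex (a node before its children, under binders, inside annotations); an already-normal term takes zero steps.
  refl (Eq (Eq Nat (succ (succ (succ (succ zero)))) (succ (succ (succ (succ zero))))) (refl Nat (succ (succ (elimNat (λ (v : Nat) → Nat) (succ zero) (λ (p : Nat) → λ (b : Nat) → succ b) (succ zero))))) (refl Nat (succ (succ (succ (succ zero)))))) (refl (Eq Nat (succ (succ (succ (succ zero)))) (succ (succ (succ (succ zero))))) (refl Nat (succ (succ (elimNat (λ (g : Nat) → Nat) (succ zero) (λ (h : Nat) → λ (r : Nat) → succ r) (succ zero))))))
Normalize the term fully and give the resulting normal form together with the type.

normal form:
  refl (Eq (Eq Nat (succ (succ (succ (succ zero)))) (succ (succ (succ (succ zero))))) (refl Nat (succ (succ (succ (succ zero))))) (refl Nat (succ (succ (succ (succ zero)))))) (refl (Eq Nat (succ (succ (succ (succ zero)))) (succ (succ (succ (succ zero))))) (refl Nat (succ (succ (succ (succ zero))))))
the term's type:
  Eq (Eq (Eq Nat (succ (succ (succ (succ zero)))) (succ (succ (succ (succ zero))))) (refl Nat (succ (succ (succ (succ zero))))) (refl Nat (succ (succ (succ (succ zero)))))) (refl (Eq Nat (succ (succ (succ (succ zero)))) (succ (succ (succ (succ zero))))) (refl Nat (succ (succ (succ (succ zero)))))) (refl (Eq Nat (succ (succ (succ (succ zero)))) (succ (succ (succ (succ zero))))) (refl Nat (succ (succ (succ (succ zero))))))


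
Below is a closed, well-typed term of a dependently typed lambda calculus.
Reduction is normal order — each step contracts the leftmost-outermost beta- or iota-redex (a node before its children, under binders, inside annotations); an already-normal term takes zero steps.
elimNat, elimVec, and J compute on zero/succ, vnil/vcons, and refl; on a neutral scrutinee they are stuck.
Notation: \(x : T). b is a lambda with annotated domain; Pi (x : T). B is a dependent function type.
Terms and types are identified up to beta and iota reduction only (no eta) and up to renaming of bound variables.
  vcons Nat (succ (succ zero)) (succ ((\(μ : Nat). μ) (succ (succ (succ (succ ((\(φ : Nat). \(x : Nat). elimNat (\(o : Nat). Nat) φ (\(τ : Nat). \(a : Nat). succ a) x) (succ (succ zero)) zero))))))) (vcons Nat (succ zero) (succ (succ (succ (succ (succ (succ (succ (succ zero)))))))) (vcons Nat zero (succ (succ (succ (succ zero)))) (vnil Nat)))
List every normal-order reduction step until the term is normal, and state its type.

normal-order reduction:
  vcons Nat (succ (succ zero)) (succ ((\(μ : Nat). μ) (succ (succ (succ (succ ((\(φ : Nat). \(x : Nat). elimNat (\(o : Nat). Nat) φ (\(τ : Nat). \(a : Nat). succ a) x) (succ (succ zero)) zero))))))) (vcons Nat (succ zero) (succ (succ (succ (succ (succ (succ (succ (succ zero)))))))) (vcons Nat zero (succ (succ (succ (succ zero)))) (vnil Nat)))
  ~> vcons Nat (succ (succ zero)) (succ (succ (succ (succ (succ ((\(μ : Nat). \(φ : Nat). elimNat (\(x : Nat). Nat) μ (\(o : Nat). \(τ : Nat). succ τ) φ) (succ (succ zero)) zero)))))) (vcons Nat (succ zero) (succ (succ (succ (succ (succ (succ (succ (succ zero)))))))) (vcons Nat zero (succ (succ (succ (succ zero)))) (vnil Nat)))
  ~> vcons Nat (succ (succ zero)) (succ (succ (succ (succ (succ ((\(μ : Nat). elimNat (\(φ : Nat). Nat) (succ (succ zero)) (\(x : Nat). \(o : Nat). succ o) μ) zero)))))) (vcons Nat (succ zero) (succ (succ (succ (succ (succ (succ (succ (succ zero)))))))) (vcons Nat zero (succ (succ (succ (succ zero)))) (vnil Nat)))
  ~> vcons Nat (succ (succ zero)) (succ (succ (succ (succ (succ (elimNat (\(μ : Nat). Nat) (succ (succ zero)) (\(φ : Nat). \(x : Nat). succ x) zero)))))) (vcons Nat (succ zero) (succ (succ (succ (succ (succ (succ (succ (succ zero)))))))) (vcons Nat zero (succ (succ (succ (succ zero)))) (vnil Nat)))
  ~> vcons Nat (succ (succ zero)) (succ (succ (succ (succ (succ (succ (succ zero))))))) (vcons Nat (succ zero) (succ (succ (succ (succ (succ (succ (succ (succ zero)))))))) (vcons Nat zero (succ (succ (succ (succ zero)))) (vnil Nat)))
the term's type:
  Vec Nat (succ (succ (succ zero)))


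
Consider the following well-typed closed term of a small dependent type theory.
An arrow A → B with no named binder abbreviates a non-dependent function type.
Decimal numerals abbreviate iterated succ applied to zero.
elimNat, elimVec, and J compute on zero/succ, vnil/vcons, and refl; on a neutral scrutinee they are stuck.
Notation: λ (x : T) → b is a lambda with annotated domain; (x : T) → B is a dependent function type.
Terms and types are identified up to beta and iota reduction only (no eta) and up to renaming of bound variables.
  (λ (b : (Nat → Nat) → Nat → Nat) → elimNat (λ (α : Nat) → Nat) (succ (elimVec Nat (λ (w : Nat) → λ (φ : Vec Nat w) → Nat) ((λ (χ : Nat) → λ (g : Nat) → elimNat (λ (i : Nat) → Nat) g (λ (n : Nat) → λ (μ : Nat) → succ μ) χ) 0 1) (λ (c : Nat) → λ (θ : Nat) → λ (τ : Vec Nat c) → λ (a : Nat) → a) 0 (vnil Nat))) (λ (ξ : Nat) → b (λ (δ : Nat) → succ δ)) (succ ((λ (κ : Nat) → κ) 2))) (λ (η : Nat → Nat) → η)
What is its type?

type:
  Nat


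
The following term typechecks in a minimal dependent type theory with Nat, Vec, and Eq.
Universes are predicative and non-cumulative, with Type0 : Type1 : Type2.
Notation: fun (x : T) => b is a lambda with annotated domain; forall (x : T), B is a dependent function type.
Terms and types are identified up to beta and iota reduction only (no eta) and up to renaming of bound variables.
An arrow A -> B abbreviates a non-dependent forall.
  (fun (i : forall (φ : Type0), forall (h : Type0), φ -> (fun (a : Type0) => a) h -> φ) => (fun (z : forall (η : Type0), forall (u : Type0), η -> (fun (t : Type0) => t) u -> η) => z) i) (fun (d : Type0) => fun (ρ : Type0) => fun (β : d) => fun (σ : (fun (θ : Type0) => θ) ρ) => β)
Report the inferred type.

the term's type:
  forall (i : Type0), forall (φ : Type0), i -> φ -> i


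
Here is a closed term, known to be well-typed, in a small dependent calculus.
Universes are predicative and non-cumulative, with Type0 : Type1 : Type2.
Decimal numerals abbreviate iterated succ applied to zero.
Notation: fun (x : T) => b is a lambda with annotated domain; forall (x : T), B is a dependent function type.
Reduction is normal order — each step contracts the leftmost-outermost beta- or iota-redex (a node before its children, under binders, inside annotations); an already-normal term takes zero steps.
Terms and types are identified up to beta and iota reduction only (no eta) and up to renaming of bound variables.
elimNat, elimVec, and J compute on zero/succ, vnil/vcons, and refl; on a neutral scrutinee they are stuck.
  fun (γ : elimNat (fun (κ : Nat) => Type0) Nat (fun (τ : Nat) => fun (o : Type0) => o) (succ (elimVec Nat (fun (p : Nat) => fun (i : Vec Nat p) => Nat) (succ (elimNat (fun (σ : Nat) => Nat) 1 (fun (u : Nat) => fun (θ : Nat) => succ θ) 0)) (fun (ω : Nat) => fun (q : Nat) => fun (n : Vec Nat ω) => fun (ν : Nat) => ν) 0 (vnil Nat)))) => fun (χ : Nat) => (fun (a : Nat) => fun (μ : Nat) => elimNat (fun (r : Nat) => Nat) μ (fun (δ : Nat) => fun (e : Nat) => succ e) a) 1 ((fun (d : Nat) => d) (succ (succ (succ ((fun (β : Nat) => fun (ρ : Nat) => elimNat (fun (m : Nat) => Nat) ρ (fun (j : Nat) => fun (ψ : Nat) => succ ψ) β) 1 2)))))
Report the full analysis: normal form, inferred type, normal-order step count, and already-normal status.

resulting normal form:
  fun (γ : Nat) => fun (κ : Nat) => 7
inferred type:
  forall (γ : Nat), forall (κ : Nat), Nat
normal-order step count: 25
term was already normal: no
first contracted redex: an elimNat iota-redex


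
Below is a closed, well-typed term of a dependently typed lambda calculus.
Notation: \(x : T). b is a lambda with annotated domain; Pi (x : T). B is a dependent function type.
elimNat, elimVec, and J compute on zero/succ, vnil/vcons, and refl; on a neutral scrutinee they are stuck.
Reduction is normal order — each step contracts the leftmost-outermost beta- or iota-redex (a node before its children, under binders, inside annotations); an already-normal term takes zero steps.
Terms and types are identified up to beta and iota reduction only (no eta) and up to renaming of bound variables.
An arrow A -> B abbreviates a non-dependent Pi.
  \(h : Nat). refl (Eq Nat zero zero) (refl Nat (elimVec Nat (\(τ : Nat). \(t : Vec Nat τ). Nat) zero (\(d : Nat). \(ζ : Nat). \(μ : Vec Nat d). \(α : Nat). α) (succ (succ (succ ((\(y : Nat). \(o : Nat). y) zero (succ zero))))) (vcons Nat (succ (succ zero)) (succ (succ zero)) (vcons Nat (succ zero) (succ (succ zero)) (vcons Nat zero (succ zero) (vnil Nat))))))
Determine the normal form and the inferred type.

reduced normal form:
  \(h : Nat). refl (Eq Nat zero zero) (refl Nat zero)
inferred type:
  Nat -> Eq (Eq Nat zero zero) (refl Nat zero) (refl Nat zero)
observation: 16 normal-order steps normalize the term, beginning with an elimVec iota-redex.


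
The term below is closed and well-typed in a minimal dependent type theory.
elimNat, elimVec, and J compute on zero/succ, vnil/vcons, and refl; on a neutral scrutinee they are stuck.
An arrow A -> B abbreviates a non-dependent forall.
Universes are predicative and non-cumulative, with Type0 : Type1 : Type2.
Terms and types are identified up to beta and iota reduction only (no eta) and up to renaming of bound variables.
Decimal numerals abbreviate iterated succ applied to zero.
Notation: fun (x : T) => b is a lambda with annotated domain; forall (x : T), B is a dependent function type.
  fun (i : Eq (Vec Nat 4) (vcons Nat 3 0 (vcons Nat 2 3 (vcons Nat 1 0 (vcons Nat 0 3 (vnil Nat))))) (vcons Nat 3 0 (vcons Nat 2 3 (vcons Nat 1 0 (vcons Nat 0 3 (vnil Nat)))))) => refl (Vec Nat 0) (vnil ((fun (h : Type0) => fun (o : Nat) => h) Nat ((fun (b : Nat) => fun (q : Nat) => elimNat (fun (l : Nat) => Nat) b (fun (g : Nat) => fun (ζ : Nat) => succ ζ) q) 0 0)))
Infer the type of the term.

type:
  Eq (Vec Nat 4) (vcons Nat 3 0 (vcons Nat 2 3 (vcons Nat 1 0 (vcons Nat 0 3 (vnil Nat))))) (vcons Nat 3 0 (vcons Nat 2 3 (vcons Nat 1 0 (vcons Nat 0 3 (vnil Nat))))) -> Eq (Vec Nat 0) (vnil Nat) (vnil Nat)


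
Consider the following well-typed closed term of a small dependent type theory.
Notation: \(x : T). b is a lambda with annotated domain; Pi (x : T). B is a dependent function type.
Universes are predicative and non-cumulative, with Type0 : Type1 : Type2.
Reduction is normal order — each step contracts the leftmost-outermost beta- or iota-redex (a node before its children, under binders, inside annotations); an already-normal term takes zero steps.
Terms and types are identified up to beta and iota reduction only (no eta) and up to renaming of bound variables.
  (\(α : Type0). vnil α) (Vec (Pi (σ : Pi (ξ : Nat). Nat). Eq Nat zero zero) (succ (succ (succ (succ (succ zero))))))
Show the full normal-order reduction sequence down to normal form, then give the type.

reduction (normal order):
  (\(α : Type0). vnil α) (Vec (Pi (σ : Pi (ξ : Nat). Nat). Eq Nat zero zero) (succ (succ (succ (succ (succ zero))))))
  ~> vnil (Vec (Pi (α : Pi (σ : Nat). Nat). Eq Nat zero zero) (succ (succ (succ (succ (succ zero))))))
the term's type:
  Vec (Vec (Pi (α : Pi (σ : Nat). Nat). Eq Nat zero zero) (succ (succ (succ (succ (succ zero)))))) zero


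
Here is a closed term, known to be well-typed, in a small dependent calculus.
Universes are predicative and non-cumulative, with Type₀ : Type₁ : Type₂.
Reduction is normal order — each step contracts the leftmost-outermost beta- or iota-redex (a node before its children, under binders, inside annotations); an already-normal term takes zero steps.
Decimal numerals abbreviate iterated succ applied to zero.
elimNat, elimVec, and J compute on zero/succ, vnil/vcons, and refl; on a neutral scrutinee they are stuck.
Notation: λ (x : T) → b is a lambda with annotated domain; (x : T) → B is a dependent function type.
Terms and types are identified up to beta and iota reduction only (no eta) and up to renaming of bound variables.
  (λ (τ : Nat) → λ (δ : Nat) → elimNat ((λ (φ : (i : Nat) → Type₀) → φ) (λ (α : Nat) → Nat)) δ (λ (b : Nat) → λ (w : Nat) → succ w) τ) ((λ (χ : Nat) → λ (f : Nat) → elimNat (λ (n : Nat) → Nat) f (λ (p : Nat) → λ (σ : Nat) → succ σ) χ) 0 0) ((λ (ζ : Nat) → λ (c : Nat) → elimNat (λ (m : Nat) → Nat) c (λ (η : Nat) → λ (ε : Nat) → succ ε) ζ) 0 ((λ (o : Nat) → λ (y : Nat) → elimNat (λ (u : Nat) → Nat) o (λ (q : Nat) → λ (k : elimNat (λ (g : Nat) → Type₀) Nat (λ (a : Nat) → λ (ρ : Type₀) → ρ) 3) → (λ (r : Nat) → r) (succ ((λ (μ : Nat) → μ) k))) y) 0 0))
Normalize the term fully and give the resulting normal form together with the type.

reduced normal form:
  0
the term's type:
  Nat
observation: reduction starts at a beta-redex, and 13 normal-order steps reach the normal form.


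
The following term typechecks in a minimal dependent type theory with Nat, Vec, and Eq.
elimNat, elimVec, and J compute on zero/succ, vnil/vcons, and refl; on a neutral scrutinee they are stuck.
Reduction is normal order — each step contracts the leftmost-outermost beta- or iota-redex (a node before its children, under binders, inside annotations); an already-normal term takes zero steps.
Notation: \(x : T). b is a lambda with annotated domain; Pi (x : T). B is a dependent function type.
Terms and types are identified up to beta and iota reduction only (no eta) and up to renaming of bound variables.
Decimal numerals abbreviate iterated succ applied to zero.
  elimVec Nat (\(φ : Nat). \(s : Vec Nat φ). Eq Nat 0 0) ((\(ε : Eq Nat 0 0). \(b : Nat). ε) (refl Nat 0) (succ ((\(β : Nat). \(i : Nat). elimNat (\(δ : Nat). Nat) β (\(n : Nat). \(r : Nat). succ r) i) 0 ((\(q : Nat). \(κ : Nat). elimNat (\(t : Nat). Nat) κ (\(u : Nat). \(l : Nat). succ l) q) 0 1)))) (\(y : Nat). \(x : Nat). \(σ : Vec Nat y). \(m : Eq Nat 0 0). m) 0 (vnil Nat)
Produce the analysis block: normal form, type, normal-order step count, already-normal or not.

reduced normal form:
  refl Nat 0
inferred type:
  Eq Nat 0 0
normal-order step count: 3
term was already normal: no
first contracted redex: an elimVec iota-redex


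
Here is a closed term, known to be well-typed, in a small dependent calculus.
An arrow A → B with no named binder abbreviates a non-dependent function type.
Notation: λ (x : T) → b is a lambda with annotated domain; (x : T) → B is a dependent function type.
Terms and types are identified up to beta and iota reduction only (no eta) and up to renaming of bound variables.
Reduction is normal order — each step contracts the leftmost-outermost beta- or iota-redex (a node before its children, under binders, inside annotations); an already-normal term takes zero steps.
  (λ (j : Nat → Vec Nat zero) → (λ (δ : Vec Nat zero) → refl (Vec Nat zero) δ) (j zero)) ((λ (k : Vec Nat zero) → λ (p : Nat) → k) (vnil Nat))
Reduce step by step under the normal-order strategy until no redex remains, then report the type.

normal-order reduction:
  (λ (j : Nat → Vec Nat zero) → (λ (δ : Vec Nat zero) → refl (Vec Nat zero) δ) (j zero)) ((λ (k : Vec Nat zero) → λ (p : Nat) → k) (vnil Nat))
  ~> (λ (j : Vec Nat zero) → refl (Vec Nat zero) j) ((λ (δ : Vec Nat zero) → λ (k : Nat) → δ) (vnil Nat) zero)
  ~> refl (Vec Nat zero) ((λ (j : Vec Nat zero) → λ (δ : Nat) → j) (vnil Nat) zero)
  ~> refl (Vec Nat zero) ((λ (j : Nat) → vnil Nat) zero)
  ~> refl (Vec Nat zero) (vnil Nat)
inferred type:
  Eq (Vec Nat zero) (vnil Nat) (vnil Nat)


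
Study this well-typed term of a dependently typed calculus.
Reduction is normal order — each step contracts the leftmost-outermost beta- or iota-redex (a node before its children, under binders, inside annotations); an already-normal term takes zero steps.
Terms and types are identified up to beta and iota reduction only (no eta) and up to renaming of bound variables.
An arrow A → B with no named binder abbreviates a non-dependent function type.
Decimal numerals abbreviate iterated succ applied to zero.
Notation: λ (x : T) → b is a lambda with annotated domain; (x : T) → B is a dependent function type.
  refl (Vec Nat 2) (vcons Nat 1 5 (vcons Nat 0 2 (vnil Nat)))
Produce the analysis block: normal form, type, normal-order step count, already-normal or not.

resulting normal form:
  refl (Vec Nat 2) (vcons Nat 1 5 (vcons Nat 0 2 (vnil Nat)))
inferred type:
  Eq (Vec Nat 2) (vcons Nat 1 5 (vcons Nat 0 2 (vnil Nat))) (vcons Nat 1 5 (vcons Nat 0 2 (vnil Nat)))
normal-order step count: 0
already normal: yes


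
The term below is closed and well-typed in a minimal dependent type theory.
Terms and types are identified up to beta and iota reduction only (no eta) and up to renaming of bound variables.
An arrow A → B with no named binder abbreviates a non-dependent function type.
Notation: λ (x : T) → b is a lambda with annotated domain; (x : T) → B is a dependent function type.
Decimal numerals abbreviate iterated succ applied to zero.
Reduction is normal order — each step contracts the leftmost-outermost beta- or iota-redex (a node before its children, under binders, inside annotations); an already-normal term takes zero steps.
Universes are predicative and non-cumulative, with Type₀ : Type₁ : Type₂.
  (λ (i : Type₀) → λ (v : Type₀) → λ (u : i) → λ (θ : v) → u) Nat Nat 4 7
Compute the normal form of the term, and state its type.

normal form:
  4
type:
  Nat


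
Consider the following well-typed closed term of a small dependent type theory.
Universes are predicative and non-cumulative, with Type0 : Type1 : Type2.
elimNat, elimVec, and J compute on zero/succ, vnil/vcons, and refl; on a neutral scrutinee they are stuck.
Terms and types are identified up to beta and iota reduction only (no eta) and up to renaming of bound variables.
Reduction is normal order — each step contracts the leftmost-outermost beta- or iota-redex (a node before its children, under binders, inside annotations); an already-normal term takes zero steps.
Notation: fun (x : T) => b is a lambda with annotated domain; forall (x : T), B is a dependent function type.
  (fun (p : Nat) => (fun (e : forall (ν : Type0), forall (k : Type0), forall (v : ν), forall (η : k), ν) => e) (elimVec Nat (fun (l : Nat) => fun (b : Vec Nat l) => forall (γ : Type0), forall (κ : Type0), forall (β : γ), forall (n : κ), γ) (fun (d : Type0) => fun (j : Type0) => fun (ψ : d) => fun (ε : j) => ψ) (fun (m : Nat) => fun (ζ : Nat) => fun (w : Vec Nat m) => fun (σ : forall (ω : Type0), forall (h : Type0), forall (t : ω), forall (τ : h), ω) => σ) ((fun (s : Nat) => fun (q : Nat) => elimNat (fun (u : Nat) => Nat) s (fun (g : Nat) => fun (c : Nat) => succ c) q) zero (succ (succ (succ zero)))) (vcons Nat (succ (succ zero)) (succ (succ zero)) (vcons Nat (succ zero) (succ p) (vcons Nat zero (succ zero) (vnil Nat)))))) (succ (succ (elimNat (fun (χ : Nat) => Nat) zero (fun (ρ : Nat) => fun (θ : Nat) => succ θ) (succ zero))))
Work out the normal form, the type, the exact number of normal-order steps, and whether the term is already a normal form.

normal form:
  fun (p : Type0) => fun (e : Type0) => fun (ν : p) => fun (k : e) => ν
the term's type:
  forall (p : Type0), forall (e : Type0), forall (ν : p), forall (k : e), p
reduction steps (normal order): 18
term was already normal: no
first redex: a beta-redex


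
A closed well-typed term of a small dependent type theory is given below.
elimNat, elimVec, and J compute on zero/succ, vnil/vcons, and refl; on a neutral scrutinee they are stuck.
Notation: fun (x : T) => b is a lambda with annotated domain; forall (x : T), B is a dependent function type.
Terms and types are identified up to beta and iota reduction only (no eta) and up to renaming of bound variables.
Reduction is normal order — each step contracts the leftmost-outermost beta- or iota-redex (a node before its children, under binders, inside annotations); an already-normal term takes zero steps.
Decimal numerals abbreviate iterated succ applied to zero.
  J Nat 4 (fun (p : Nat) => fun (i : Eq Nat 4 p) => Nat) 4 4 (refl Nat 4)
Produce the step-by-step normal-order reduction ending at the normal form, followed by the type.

normal-order reduction sequence:
  J Nat 4 (fun (p : Nat) => fun (i : Eq Nat 4 p) => Nat) 4 4 (refl Nat 4)
  ~> 4
type:
  Nat


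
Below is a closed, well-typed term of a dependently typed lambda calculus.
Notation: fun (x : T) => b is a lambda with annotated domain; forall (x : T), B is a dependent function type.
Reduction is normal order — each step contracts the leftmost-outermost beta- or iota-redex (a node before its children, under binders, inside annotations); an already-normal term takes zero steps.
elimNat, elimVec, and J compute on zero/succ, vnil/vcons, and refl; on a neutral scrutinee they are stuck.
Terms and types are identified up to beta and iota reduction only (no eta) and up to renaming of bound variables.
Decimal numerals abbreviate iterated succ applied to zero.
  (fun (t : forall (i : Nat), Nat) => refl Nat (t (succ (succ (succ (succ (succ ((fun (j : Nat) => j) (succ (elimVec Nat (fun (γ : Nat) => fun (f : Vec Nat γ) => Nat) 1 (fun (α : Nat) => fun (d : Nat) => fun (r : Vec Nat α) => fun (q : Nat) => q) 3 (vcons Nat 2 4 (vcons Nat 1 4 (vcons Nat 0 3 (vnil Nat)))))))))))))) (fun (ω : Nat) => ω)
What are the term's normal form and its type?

resulting normal form:
  refl Nat 7
inferred type:
  Eq Nat 7 7


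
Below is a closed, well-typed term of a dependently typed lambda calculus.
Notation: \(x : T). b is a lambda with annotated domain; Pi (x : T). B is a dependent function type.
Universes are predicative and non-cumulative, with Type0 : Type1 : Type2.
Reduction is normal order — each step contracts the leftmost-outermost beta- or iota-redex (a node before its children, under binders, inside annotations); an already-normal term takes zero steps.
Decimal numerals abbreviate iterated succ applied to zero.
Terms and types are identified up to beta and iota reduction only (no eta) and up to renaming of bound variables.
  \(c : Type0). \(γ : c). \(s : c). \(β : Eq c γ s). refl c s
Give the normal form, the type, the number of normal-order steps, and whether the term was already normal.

normal form:
  \(c : Type0). \(γ : c). \(s : c). \(β : Eq c γ s). refl c s
type:
  Pi (c : Type0). Pi (γ : c). Pi (s : c). Pi (β : Eq c γ s). Eq c s s
reduction steps (normal order): 0
term was already normal: yes


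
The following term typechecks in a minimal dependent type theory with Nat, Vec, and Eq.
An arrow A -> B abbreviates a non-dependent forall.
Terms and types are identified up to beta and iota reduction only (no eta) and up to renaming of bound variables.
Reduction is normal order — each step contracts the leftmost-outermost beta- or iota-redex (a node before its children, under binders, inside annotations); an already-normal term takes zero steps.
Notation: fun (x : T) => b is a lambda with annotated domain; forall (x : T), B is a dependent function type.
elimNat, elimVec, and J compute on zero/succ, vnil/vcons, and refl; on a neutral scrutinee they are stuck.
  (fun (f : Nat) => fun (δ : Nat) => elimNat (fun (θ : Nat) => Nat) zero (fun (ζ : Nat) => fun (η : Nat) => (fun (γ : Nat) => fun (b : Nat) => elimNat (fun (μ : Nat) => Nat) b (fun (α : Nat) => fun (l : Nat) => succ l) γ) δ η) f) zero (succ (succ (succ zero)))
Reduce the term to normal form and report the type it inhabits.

normal form:
  zero
type:
  Nat
observation: contracting a beta-redex first, the term normalizes in 3 steps.


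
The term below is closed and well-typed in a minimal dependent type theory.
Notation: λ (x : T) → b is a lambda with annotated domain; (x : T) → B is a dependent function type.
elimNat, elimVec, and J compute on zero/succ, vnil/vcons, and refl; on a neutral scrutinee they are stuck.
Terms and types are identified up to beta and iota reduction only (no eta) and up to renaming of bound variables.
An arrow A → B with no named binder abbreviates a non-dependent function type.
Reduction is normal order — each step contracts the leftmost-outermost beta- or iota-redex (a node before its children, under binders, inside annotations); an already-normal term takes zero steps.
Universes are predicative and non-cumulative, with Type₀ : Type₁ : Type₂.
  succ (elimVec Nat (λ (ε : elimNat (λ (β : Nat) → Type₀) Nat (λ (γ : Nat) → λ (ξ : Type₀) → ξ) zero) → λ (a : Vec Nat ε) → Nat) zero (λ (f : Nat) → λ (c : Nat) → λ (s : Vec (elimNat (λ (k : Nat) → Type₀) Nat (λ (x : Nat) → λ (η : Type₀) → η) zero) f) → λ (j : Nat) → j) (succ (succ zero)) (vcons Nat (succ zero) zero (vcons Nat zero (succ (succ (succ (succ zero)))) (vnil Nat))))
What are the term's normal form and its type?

normal form:
  succ zero
the term's type:
  Nat
observation: the term reaches its normal form after 11 normal-order steps.


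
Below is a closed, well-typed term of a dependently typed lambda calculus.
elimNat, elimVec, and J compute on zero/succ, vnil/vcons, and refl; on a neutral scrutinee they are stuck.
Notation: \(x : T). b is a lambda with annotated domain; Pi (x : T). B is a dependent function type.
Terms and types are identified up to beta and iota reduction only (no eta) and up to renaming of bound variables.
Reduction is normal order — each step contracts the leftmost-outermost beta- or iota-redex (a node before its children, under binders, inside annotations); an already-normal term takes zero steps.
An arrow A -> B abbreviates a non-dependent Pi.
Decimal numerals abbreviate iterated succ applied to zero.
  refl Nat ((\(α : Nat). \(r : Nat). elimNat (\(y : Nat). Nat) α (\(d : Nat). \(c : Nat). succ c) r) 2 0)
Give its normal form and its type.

reduced normal form:
  refl Nat 2
type:
  Eq Nat 2 2


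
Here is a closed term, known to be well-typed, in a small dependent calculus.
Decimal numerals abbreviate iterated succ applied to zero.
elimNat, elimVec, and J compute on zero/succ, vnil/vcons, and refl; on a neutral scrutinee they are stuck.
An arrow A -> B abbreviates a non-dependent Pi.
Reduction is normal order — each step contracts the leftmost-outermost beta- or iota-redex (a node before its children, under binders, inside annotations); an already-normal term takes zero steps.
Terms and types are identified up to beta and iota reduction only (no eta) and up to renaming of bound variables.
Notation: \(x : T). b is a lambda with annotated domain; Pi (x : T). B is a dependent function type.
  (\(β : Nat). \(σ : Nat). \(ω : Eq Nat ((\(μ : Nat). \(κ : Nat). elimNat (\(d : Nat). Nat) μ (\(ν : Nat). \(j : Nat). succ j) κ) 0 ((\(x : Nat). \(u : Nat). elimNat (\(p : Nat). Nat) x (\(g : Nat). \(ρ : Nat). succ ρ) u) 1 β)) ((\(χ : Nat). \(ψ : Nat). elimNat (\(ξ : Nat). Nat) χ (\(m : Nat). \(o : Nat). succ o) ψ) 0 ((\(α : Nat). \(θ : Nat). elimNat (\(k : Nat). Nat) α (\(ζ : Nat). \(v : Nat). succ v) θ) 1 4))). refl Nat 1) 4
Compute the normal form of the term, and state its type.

normal form:
  \(β : Nat). \(σ : Eq Nat 5 5). refl Nat 1
the term's type:
  Nat -> Eq Nat 5 5 -> Eq Nat 1 1
observation: reduction starts at a beta-redex, and 67 normal-order steps reach the normal form.


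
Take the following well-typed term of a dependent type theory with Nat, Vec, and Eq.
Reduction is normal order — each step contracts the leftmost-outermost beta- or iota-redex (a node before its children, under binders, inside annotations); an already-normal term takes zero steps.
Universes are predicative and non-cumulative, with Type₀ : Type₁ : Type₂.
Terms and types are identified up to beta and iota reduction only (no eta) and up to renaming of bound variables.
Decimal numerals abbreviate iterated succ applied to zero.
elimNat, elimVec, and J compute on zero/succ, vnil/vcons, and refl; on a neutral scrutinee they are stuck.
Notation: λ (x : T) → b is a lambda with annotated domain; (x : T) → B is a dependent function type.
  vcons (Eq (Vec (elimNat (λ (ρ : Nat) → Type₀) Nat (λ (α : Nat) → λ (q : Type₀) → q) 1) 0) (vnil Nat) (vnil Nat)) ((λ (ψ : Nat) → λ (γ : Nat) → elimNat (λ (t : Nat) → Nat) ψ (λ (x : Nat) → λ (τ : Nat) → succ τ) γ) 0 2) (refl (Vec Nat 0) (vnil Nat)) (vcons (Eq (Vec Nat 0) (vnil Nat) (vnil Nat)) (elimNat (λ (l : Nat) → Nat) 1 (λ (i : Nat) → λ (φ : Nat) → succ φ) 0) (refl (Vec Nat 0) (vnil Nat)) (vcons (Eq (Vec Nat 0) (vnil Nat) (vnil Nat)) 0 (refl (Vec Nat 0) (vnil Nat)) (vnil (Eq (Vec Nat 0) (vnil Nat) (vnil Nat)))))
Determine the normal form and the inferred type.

resulting normal form:
  vcons (Eq (Vec Nat 0) (vnil Nat) (vnil Nat)) 2 (refl (Vec Nat 0) (vnil Nat)) (vcons (Eq (Vec Nat 0) (vnil Nat) (vnil Nat)) 1 (refl (Vec Nat 0) (vnil Nat)) (vcons (Eq (Vec Nat 0) (vnil Nat) (vnil Nat)) 0 (refl (Vec Nat 0) (vnil Nat)) (vnil (Eq (Vec Nat 0) (vnil Nat) (vnil Nat)))))
type:
  Vec (Eq (Vec Nat 0) (vnil Nat) (vnil Nat)) 3
observation: the first redex contracted is an elimNat iota-redex; the normal form is reached in 14 normal-order steps.
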